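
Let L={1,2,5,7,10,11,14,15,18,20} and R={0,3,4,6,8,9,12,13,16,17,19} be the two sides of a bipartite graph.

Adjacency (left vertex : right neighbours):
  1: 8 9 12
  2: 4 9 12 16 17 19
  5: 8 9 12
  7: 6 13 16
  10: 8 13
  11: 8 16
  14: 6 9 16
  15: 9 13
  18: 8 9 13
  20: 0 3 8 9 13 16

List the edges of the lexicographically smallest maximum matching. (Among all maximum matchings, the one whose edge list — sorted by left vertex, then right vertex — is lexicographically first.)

|M| = 8 (so the lex-smallest maximum matching has 8 edges)
process left vertices in ascending order; for each, take the smallest-labelled available neighbour that still permits 8 edges overall, or leave it unmatched if none does
lex-smallest matching: {1-8, 2-4, 5-12, 7-6, 10-13, 11-16, 14-9, 20-0}

Lex-smallest maximum matching: {(1,8), (2,4), (5,12), (7,6), (10,13), (11,16), (14,9), (20,0)}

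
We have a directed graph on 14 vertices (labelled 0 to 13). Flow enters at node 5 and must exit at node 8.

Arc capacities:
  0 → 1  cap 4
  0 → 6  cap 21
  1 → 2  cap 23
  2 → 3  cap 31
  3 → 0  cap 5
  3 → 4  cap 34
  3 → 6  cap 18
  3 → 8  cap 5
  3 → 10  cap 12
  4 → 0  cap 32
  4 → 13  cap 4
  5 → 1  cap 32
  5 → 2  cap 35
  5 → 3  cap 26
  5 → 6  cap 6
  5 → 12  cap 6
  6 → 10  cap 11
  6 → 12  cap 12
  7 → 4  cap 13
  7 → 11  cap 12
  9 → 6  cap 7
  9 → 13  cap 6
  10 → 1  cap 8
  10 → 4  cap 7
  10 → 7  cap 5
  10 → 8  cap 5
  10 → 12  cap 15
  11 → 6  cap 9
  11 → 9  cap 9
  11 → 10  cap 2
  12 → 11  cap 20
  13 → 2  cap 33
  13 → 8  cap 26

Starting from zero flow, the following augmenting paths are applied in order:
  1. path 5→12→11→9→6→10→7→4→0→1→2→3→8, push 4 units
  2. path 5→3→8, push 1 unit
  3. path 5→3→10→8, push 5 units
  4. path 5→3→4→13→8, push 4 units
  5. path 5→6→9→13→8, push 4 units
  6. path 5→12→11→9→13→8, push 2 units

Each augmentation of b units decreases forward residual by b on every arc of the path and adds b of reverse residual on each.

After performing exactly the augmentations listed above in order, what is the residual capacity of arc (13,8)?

after path 1 (5→12→11→9→6→10→7→4→0→1→2→3→8, push 4): res(13,8)=26
after path 2 (5→3→8, push 1): res(13,8)=26
after path 3 (5→3→10→8, push 5): res(13,8)=26
after path 4 (5→3→4→13→8, push 4): res(13,8)=22
after path 5 (5→6→9→13→8, push 4): res(13,8)=18
after path 6 (5→12→11→9→13→8, push 2): res(13,8)=16

Residual capacity of (13,8): 16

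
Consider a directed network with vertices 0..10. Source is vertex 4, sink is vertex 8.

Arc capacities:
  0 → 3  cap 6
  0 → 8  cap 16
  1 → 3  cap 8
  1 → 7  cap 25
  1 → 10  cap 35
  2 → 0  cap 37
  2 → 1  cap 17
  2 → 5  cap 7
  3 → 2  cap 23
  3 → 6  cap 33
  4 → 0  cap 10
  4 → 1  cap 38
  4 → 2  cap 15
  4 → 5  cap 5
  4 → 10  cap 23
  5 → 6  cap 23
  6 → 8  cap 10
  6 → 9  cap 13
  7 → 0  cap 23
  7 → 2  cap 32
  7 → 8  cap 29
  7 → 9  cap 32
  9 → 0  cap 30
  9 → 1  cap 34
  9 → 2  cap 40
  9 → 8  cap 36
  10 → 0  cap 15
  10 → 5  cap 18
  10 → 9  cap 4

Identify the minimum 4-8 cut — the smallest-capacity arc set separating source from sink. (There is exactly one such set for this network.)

Min-cut arcs: {(0,8), (1,7), (6,8), (6,9), (10,9)} (total capacity 68)

augment #1: 4→0→8 push 10
augment #2: 4→1→7→8 push 25
augment #3: 4→2→0→8 push 6
augment #4: 4→5→6→8 push 5
augment #5: 4→10→9→8 push 4
augment #6: 4→1→3→6→8 push 5
augment #7: 4→1→3→6→9→8 push 3
augment #8: 4→2→5→6→9→8 push 7
augment #9: 4→10→5→6→9→8 push 3
max flow = 68; residual-reachable set from 4 gives S-side
cut edges (S→T): {(0,8), (1,7), (6,8), (6,9), (10,9)} total cap 68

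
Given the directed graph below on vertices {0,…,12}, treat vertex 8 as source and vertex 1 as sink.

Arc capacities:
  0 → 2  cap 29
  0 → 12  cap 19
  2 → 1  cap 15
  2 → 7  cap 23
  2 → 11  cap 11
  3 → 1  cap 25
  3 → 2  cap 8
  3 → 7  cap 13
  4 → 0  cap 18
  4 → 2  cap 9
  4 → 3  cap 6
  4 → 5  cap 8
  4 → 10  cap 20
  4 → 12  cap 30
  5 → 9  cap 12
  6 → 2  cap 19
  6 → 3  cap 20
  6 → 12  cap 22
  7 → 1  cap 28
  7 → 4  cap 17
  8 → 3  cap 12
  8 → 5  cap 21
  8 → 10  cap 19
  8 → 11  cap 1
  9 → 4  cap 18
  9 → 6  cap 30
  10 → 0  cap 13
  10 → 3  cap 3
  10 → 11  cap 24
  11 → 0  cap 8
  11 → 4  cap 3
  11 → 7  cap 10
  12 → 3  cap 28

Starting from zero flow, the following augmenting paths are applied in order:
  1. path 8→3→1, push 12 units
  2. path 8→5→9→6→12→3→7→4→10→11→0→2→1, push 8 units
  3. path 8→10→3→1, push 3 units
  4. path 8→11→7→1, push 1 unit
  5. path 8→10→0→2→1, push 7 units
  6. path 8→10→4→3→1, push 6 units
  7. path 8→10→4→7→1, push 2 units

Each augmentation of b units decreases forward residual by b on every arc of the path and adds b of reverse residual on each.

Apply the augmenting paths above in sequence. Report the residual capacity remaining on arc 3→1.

Residual capacity of (3,1): 4

after path 1 (8→3→1, push 12): res(3,1)=13
after path 2 (8→5→9→6→12→3→7→4→10→11→0→2→1, push 8): res(3,1)=13
after path 3 (8→10→3→1, push 3): res(3,1)=10
after path 4 (8→11→7→1, push 1): res(3,1)=10
after path 5 (8→10→0→2→1, push 7): res(3,1)=10
after path 6 (8→10→4→3→1, push 6): res(3,1)=4
after path 7 (8→10→4→7→1, push 2): res(3,1)=4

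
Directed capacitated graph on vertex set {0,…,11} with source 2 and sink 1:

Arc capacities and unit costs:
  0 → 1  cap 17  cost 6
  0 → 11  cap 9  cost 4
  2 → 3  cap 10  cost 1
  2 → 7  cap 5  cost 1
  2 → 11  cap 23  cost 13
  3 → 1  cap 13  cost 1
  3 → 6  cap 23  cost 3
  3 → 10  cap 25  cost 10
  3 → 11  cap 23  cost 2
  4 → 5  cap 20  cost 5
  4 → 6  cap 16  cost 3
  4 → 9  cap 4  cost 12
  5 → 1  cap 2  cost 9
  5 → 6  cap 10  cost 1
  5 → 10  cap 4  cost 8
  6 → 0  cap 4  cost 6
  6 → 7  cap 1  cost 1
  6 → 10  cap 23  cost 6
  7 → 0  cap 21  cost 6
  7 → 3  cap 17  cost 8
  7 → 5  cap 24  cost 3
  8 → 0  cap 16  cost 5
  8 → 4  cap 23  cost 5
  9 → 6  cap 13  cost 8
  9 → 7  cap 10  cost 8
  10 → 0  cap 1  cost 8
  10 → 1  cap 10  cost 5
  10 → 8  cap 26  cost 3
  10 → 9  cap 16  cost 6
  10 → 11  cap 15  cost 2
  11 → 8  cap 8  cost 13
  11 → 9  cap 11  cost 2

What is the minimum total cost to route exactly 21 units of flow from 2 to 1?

Minimum cost for 21 units: 280

shortest-cost path #1: 2→3→1 push 10 @ unit cost 2 (adds 20)
shortest-cost path #2: 2→7→3→1 push 3 @ unit cost 10 (adds 30)
shortest-cost path #3: 2→7→0→1 push 2 @ unit cost 13 (adds 26)
shortest-cost path #4: 2→11→9→6→10→1 push 6 @ unit cost 34 (adds 204)
total cost = 280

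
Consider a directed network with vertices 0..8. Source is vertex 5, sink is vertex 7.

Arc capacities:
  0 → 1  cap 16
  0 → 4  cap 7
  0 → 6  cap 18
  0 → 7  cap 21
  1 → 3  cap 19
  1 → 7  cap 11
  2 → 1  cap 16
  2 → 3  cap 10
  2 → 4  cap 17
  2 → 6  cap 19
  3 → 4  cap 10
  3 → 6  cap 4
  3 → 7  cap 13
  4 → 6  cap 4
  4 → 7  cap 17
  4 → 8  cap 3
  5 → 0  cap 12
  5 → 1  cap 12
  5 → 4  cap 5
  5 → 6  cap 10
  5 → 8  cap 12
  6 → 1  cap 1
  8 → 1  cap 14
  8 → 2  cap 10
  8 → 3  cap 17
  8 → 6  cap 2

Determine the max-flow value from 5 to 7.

augment #1: 5→0→7 bottleneck 12, total now 12
augment #2: 5→1→7 bottleneck 11, total now 23
augment #3: 5→4→7 bottleneck 5, total now 28
augment #4: 5→1→3→7 bottleneck 1, total now 29
augment #5: 5→8→3→7 bottleneck 12, total now 41
augment #6: 5→6→1→3→4→7 bottleneck 1, total now 42

Maximum flow value: 42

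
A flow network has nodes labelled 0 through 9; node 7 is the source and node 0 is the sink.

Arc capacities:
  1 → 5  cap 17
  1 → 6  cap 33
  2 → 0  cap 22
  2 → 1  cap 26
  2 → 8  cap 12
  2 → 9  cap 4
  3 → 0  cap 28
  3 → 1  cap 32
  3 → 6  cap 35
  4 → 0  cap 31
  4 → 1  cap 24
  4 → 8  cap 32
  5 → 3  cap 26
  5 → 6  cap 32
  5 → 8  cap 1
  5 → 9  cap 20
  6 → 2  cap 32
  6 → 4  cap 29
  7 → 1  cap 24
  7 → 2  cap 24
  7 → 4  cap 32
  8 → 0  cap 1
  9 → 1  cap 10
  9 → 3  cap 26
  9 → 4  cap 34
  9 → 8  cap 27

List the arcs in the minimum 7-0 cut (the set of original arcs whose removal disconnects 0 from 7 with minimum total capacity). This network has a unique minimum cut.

augment #1: 7→2→0 push 22
augment #2: 7→4→0 push 31
augment #3: 7→2→8→0 push 1
augment #4: 7→1→5→3→0 push 17
augment #5: 7→2→9→3→0 push 1
augment #6: 7→1→6→2→9→3→0 push 3
max flow = 75; residual-reachable set from 7 gives S-side
cut edges (S→T): {(1,5), (2,0), (2,9), (4,0), (8,0)} total cap 75

Min-cut arcs: {(1,5), (2,0), (2,9), (4,0), (8,0)} (total capacity 75)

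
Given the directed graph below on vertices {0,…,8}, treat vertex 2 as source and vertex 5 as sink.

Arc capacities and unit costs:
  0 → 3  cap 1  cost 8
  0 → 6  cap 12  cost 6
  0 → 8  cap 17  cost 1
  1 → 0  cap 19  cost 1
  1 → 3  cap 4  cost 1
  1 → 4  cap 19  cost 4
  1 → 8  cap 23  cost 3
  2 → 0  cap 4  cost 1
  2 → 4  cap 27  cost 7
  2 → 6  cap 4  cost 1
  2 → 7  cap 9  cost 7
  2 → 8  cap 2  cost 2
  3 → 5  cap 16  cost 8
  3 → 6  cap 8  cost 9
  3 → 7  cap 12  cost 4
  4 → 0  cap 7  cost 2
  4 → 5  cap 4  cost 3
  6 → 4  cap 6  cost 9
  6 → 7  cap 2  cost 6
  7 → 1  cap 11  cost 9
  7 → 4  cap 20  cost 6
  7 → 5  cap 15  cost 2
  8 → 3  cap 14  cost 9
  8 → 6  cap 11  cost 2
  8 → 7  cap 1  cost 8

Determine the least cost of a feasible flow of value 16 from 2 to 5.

shortest-cost path #1: 2→7→5 push 9 @ unit cost 9 (adds 81)
shortest-cost path #2: 2→6→7→5 push 2 @ unit cost 9 (adds 18)
shortest-cost path #3: 2→4→5 push 4 @ unit cost 10 (adds 40)
shortest-cost path #4: 2→8→7→5 push 1 @ unit cost 12 (adds 12)
total cost = 151

Minimum cost for 16 units: 151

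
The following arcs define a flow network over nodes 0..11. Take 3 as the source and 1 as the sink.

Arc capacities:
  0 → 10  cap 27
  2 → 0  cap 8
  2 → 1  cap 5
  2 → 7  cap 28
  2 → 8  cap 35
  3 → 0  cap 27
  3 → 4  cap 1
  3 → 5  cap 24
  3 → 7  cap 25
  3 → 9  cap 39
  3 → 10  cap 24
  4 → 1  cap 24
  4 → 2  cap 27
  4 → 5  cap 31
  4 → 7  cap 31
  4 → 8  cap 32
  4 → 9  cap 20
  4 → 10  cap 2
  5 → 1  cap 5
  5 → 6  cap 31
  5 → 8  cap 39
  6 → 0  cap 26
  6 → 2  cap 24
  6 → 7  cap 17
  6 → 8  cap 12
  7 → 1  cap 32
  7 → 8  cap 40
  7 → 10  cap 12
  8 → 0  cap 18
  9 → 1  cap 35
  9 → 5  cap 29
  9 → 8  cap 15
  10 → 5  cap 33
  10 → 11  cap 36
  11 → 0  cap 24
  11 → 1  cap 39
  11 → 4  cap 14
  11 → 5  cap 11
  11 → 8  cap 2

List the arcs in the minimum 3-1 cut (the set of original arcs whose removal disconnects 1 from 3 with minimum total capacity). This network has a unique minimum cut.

Min-cut arcs: {(2,1), (3,4), (5,1), (7,1), (9,1), (10,11)} (total capacity 114)

augment #1: 3→4→1 push 1
augment #2: 3→5→1 push 5
augment #3: 3→7→1 push 25
augment #4: 3→9→1 push 35
augment #5: 3→10→11→1 push 24
augment #6: 3→0→10→11→1 push 12
augment #7: 3→5→6→2→1 push 5
augment #8: 3→5→6→7→1 push 7
max flow = 114; residual-reachable set from 3 gives S-side
cut edges (S→T): {(2,1), (3,4), (5,1), (7,1), (9,1), (10,11)} total cap 114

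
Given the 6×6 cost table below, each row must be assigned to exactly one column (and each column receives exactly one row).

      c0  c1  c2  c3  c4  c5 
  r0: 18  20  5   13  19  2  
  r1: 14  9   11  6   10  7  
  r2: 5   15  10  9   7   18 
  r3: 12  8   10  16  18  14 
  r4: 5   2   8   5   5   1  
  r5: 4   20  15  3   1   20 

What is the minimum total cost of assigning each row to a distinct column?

Minimum assignment cost: 26

one of 2 optimal assignments: row0→col2 (cost 5), row1→col3 (cost 6), row2→col0 (cost 5), row3→col1 (cost 8), row4→col5 (cost 1), row5→col4 (cost 1)
total = 5 + 6 + 5 + 8 + 1 + 1 = 26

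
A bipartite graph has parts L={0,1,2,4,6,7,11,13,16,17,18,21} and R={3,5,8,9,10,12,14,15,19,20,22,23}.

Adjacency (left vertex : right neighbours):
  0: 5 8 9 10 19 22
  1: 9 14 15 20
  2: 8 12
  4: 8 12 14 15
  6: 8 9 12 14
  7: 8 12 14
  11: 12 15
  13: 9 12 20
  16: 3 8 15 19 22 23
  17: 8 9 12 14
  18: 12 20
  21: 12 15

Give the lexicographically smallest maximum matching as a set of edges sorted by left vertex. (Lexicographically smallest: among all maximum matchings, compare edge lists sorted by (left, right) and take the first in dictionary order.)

Lex-smallest maximum matching: {(0,5), (1,9), (2,8), (4,12), (6,14), (11,15), (13,20), (16,3)}

|M| = 8 (so the lex-smallest maximum matching has 8 edges)
process left vertices in ascending order; for each, take the smallest-labelled available neighbour that still permits 8 edges overall, or leave it unmatched if none does
lex-smallest matching: {0-5, 1-9, 2-8, 4-12, 6-14, 11-15, 13-20, 16-3}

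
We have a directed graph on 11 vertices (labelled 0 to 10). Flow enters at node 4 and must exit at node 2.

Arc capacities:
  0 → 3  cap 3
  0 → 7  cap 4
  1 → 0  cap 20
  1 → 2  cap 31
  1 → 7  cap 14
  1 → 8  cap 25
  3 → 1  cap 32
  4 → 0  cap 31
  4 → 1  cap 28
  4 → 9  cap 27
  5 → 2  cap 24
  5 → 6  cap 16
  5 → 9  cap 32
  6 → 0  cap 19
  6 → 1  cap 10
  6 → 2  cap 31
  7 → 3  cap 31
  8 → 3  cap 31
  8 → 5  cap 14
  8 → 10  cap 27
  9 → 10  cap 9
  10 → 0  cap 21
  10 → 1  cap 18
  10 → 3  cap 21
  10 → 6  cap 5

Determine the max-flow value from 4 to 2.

augment #1: 4→1→2 bottleneck 28, total now 28
augment #2: 4→0→3→1→2 bottleneck 3, total now 31
augment #3: 4→9→10→6→2 bottleneck 5, total now 36
augment #4: 4→9→10→1→8→5→2 bottleneck 4, total now 40
augment #5: 4→0→7→3→1→8→5→2 bottleneck 4, total now 44

Maximum flow value: 44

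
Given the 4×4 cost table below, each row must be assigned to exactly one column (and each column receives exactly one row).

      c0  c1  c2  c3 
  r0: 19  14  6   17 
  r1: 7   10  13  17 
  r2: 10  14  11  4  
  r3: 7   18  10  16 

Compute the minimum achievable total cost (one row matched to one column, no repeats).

Minimum assignment cost: 27

optimal assignment: row0→col2 (cost 6), row1→col1 (cost 10), row2→col3 (cost 4), row3→col0 (cost 7)
total = 6 + 10 + 4 + 7 = 27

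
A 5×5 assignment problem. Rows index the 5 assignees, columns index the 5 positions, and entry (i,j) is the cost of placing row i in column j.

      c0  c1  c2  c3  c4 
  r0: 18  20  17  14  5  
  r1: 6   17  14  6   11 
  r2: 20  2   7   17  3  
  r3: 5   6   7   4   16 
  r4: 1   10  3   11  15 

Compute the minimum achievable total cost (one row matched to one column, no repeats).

optimal assignment: row0→col4 (cost 5), row1→col0 (cost 6), row2→col1 (cost 2), row3→col3 (cost 4), row4→col2 (cost 3)
total = 5 + 6 + 2 + 4 + 3 = 20

Minimum assignment cost: 20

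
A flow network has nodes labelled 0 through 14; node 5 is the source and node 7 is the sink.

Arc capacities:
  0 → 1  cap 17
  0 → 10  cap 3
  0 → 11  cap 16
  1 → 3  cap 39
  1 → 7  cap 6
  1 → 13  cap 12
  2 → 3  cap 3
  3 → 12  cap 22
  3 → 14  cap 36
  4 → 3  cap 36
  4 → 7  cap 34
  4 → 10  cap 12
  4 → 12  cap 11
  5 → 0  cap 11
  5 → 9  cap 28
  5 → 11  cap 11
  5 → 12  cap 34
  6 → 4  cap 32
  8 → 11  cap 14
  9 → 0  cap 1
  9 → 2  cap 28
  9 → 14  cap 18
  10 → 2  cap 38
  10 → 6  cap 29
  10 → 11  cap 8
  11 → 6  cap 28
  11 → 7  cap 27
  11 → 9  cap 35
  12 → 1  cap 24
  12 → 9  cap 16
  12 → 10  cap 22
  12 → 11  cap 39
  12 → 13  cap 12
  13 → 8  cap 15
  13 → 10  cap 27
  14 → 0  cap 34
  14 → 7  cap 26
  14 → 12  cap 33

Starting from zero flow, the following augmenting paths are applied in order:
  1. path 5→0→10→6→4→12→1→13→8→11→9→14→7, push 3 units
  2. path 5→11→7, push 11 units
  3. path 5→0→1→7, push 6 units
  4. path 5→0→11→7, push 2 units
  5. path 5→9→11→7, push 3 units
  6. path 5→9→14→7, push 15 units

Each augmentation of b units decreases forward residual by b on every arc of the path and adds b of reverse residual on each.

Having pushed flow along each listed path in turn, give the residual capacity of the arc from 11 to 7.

Residual capacity of (11,7): 11

after path 1 (5→0→10→6→4→12→1→13→8→11→9→14→7, push 3): res(11,7)=27
after path 2 (5→11→7, push 11): res(11,7)=16
after path 3 (5→0→1→7, push 6): res(11,7)=16
after path 4 (5→0→11→7, push 2): res(11,7)=14
after path 5 (5→9→11→7, push 3): res(11,7)=11
after path 6 (5→9→14→7, push 15): res(11,7)=11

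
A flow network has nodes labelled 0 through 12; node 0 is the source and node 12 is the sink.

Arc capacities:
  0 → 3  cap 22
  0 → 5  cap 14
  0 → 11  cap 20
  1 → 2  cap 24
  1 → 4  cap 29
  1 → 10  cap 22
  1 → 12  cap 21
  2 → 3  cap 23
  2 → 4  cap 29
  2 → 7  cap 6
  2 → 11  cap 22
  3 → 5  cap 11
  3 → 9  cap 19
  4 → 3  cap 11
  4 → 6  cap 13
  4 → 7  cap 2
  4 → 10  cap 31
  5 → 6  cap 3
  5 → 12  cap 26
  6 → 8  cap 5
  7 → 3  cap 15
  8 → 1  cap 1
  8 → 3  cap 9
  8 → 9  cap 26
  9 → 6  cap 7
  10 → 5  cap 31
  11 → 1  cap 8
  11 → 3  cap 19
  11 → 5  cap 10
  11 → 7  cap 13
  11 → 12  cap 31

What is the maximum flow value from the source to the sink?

Maximum flow value: 46

augment #1: 0→5→12 bottleneck 14, total now 14
augment #2: 0→11→12 bottleneck 20, total now 34
augment #3: 0→3→5→12 bottleneck 11, total now 45
augment #4: 0→3→9→6→8→1→12 bottleneck 1, total now 46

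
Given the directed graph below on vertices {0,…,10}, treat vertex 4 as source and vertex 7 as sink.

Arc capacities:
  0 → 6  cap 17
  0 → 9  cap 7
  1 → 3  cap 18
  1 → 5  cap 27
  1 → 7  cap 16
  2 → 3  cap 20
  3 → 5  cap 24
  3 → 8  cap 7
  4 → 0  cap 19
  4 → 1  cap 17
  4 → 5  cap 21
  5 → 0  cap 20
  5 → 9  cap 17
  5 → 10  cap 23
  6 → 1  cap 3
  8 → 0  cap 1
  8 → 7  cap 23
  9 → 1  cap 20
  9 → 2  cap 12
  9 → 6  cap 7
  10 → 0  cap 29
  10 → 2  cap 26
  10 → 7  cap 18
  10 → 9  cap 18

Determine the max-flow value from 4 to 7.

Maximum flow value: 41

augment #1: 4→1→7 bottleneck 16, total now 16
augment #2: 4→5→10→7 bottleneck 18, total now 34
augment #3: 4→1→3→8→7 bottleneck 1, total now 35
augment #4: 4→0→6→1→3→8→7 bottleneck 3, total now 38
augment #5: 4→0→9→1→3→8→7 bottleneck 3, total now 41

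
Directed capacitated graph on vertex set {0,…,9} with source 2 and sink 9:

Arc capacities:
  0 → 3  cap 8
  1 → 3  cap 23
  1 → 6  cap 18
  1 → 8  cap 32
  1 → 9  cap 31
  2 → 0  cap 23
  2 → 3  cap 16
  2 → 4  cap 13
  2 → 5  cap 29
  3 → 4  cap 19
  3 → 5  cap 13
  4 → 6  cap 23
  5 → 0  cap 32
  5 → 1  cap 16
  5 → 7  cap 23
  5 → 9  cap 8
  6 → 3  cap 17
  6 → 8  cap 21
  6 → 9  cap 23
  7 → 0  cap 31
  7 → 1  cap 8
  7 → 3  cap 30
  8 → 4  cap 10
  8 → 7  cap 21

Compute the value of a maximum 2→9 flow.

Maximum flow value: 55

augment #1: 2→5→9 bottleneck 8, total now 8
augment #2: 2→4→6→9 bottleneck 13, total now 21
augment #3: 2→5→1→9 bottleneck 16, total now 37
augment #4: 2→3→4→6→9 bottleneck 10, total now 47
augment #5: 2→5→7→1→9 bottleneck 5, total now 52
augment #6: 2→3→5→7→1→9 bottleneck 3, total now 55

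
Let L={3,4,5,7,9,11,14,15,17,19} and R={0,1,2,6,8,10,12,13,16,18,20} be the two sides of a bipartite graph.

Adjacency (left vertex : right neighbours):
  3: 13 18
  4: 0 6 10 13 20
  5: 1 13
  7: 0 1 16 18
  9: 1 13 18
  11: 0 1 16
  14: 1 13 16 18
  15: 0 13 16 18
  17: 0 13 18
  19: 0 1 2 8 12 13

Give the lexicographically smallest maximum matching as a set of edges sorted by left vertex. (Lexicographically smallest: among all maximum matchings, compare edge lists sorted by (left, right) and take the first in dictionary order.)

Lex-smallest maximum matching: {(3,13), (4,6), (5,1), (7,0), (9,18), (11,16), (19,2)}

|M| = 7 (so the lex-smallest maximum matching has 7 edges)
process left vertices in ascending order; for each, take the smallest-labelled available neighbour that still permits 7 edges overall, or leave it unmatched if none does
lex-smallest matching: {3-13, 4-6, 5-1, 7-0, 9-18, 11-16, 19-2}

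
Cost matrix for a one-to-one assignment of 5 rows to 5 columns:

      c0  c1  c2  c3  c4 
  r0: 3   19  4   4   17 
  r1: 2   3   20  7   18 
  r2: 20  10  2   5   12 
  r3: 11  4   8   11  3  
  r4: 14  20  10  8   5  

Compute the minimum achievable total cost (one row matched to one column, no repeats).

Minimum assignment cost: 17

optimal assignment: row0→col3 (cost 4), row1→col0 (cost 2), row2→col2 (cost 2), row3→col1 (cost 4), row4→col4 (cost 5)
total = 4 + 2 + 2 + 4 + 5 = 17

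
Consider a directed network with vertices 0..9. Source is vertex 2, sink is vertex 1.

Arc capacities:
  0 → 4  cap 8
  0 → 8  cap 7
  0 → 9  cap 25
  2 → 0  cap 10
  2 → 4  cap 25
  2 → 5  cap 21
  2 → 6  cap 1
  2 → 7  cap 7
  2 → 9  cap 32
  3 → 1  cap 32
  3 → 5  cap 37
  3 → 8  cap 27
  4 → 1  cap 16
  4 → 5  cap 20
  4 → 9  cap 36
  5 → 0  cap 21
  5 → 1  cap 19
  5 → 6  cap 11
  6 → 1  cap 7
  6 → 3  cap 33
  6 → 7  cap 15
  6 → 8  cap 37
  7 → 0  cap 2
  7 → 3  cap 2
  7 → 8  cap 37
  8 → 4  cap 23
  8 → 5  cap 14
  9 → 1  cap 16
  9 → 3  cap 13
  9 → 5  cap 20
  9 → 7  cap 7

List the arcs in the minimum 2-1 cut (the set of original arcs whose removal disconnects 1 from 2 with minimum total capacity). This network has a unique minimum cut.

augment #1: 2→4→1 push 16
augment #2: 2→5→1 push 19
augment #3: 2→6→1 push 1
augment #4: 2→9→1 push 16
augment #5: 2→5→6→1 push 2
augment #6: 2→7→3→1 push 2
augment #7: 2→9→3→1 push 13
augment #8: 2→4→5→6→1 push 4
augment #9: 2→4→5→6→3→1 push 5
max flow = 78; residual-reachable set from 2 gives S-side
cut edges (S→T): {(2,6), (4,1), (5,1), (5,6), (7,3), (9,1), (9,3)} total cap 78

Min-cut arcs: {(2,6), (4,1), (5,1), (5,6), (7,3), (9,1), (9,3)} (total capacity 78)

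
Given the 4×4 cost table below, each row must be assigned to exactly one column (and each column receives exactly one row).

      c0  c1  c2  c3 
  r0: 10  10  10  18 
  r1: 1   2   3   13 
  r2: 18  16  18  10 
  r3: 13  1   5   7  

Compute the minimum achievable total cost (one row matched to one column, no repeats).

optimal assignment: row0→col2 (cost 10), row1→col0 (cost 1), row2→col3 (cost 10), row3→col1 (cost 1)
total = 10 + 1 + 10 + 1 = 22

Minimum assignment cost: 22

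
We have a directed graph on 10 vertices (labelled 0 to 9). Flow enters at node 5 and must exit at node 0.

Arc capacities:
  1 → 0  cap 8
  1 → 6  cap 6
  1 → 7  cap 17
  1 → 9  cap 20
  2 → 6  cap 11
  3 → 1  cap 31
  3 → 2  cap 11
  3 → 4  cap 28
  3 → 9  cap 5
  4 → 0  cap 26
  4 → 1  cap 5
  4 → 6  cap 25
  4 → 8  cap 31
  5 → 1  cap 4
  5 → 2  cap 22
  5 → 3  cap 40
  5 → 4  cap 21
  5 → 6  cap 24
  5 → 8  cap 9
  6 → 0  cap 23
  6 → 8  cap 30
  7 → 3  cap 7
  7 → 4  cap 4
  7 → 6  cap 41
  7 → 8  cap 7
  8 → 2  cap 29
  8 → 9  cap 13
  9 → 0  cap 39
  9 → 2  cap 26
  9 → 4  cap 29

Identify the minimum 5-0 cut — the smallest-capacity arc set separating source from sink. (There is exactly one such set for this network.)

Min-cut arcs: {(1,0), (1,9), (3,9), (4,0), (6,0), (8,9)} (total capacity 95)

augment #1: 5→1→0 push 4
augment #2: 5→4→0 push 21
augment #3: 5→6→0 push 23
augment #4: 5→3→1→0 push 4
augment #5: 5→3→4→0 push 5
augment #6: 5→3→9→0 push 5
augment #7: 5→8→9→0 push 9
augment #8: 5→3→1→9→0 push 20
augment #9: 5→6→8→9→0 push 1
augment #10: 5→2→6→8→9→0 push 3
max flow = 95; residual-reachable set from 5 gives S-side
cut edges (S→T): {(1,0), (1,9), (3,9), (4,0), (6,0), (8,9)} total cap 95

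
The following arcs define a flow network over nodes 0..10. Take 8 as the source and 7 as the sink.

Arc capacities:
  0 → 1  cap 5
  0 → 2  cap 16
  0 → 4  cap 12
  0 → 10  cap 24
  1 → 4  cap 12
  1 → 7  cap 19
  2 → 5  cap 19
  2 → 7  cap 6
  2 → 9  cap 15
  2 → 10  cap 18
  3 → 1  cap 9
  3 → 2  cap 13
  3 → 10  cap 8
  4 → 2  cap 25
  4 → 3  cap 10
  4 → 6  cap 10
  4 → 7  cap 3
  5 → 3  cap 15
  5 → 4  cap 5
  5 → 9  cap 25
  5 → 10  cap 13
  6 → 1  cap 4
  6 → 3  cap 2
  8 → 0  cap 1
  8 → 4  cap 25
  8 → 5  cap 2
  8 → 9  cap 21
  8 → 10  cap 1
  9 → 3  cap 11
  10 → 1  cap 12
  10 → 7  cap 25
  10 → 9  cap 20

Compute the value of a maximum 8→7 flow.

augment #1: 8→4→7 bottleneck 3, total now 3
augment #2: 8→10→7 bottleneck 1, total now 4
augment #3: 8→0→1→7 bottleneck 1, total now 5
augment #4: 8→4→2→7 bottleneck 6, total now 11
augment #5: 8→5→10→7 bottleneck 2, total now 13
augment #6: 8→4→2→10→7 bottleneck 16, total now 29
augment #7: 8→9→3→1→7 bottleneck 9, total now 38
augment #8: 8→9→3→10→7 bottleneck 2, total now 40

Maximum flow value: 40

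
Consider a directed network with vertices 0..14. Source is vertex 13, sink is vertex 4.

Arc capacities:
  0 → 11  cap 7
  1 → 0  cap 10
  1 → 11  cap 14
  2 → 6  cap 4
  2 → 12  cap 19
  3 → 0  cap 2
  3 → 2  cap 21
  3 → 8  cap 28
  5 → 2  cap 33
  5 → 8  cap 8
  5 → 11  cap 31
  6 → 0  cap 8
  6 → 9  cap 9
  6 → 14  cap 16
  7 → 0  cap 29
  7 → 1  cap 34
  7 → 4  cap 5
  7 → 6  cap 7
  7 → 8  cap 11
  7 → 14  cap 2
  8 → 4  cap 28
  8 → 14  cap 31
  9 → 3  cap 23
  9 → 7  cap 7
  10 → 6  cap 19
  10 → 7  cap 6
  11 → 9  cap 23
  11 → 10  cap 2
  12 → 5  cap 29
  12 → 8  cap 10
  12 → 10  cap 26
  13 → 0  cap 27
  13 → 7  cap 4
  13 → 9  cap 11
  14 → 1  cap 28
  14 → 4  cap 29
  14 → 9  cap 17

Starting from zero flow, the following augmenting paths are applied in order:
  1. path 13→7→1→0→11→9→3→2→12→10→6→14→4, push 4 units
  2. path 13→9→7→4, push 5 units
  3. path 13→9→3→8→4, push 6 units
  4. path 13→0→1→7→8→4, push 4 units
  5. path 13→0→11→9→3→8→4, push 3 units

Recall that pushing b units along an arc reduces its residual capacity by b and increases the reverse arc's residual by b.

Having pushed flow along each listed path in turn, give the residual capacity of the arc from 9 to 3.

Residual capacity of (9,3): 10

after path 1 (13→7→1→0→11→9→3→2→12→10→6→14→4, push 4): res(9,3)=19
after path 2 (13→9→7→4, push 5): res(9,3)=19
after path 3 (13→9→3→8→4, push 6): res(9,3)=13
after path 4 (13→0→1→7→8→4, push 4): res(9,3)=13
after path 5 (13→0→11→9→3→8→4, push 3): res(9,3)=10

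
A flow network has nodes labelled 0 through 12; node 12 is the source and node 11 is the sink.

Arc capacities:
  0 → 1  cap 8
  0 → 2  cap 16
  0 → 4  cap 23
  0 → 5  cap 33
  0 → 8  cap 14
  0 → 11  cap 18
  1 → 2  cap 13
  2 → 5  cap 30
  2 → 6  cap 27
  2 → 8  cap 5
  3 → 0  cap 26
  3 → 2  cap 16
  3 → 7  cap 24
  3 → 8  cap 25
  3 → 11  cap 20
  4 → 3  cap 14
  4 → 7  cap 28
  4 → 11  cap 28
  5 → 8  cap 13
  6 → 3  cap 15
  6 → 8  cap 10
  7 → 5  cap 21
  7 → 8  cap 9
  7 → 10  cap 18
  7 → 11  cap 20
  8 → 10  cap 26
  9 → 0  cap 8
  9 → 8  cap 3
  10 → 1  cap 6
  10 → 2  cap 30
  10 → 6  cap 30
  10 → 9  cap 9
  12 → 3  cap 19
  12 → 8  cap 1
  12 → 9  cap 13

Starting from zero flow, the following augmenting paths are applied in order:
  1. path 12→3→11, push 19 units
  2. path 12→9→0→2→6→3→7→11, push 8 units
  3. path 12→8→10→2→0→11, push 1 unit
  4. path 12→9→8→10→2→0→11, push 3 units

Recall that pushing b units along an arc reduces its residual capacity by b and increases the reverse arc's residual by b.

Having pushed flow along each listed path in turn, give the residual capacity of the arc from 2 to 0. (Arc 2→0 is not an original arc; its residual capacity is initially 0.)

Residual capacity of (2,0): 4

after path 1 (12→3→11, push 19): res(2,0)=0
after path 2 (12→9→0→2→6→3→7→11, push 8): res(2,0)=8
after path 3 (12→8→10→2→0→11, push 1): res(2,0)=7
after path 4 (12→9→8→10→2→0→11, push 3): res(2,0)=4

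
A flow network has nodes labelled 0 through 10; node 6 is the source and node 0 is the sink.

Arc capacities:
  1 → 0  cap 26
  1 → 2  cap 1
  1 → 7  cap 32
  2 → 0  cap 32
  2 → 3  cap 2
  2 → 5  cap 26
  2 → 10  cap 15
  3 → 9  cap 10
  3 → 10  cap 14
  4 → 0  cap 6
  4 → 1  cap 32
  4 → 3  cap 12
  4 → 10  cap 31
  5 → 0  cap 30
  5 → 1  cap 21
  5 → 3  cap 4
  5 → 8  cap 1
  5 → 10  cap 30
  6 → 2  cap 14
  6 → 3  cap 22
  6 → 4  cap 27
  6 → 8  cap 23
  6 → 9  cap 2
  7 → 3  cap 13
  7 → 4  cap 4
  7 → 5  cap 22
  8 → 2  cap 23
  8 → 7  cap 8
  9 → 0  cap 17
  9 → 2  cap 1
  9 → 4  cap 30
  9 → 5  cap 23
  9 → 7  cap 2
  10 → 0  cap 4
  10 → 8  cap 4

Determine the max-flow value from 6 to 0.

Maximum flow value: 84

augment #1: 6→2→0 bottleneck 14, total now 14
augment #2: 6→4→0 bottleneck 6, total now 20
augment #3: 6→9→0 bottleneck 2, total now 22
augment #4: 6→3→9→0 bottleneck 10, total now 32
augment #5: 6→3→10→0 bottleneck 4, total now 36
augment #6: 6→4→1→0 bottleneck 21, total now 57
augment #7: 6→8→2→0 bottleneck 18, total now 75
augment #8: 6→8→2→5→0 bottleneck 5, total now 80
augment #9: 6→3→10→8→7→5→0 bottleneck 4, total now 84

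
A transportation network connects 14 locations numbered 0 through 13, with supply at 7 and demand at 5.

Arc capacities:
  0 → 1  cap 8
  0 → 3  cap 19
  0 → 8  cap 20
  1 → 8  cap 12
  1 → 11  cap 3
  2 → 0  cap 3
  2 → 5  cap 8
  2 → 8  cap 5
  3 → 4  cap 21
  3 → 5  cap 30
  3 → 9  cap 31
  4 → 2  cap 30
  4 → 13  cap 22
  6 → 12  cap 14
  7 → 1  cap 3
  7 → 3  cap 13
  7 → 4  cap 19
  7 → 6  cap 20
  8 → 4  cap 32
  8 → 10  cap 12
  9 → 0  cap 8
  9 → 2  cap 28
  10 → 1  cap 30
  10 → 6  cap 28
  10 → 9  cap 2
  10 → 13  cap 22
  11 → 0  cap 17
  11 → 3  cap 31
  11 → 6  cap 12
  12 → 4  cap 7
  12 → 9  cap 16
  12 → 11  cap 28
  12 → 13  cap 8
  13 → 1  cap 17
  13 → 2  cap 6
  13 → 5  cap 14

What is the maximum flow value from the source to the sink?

Maximum flow value: 49

augment #1: 7→3→5 bottleneck 13, total now 13
augment #2: 7→4→2→5 bottleneck 8, total now 21
augment #3: 7→4→13→5 bottleneck 11, total now 32
augment #4: 7→1→11→3→5 bottleneck 3, total now 35
augment #5: 7→6→12→13→5 bottleneck 3, total now 38
augment #6: 7→6→12→11→3→5 bottleneck 11, total now 49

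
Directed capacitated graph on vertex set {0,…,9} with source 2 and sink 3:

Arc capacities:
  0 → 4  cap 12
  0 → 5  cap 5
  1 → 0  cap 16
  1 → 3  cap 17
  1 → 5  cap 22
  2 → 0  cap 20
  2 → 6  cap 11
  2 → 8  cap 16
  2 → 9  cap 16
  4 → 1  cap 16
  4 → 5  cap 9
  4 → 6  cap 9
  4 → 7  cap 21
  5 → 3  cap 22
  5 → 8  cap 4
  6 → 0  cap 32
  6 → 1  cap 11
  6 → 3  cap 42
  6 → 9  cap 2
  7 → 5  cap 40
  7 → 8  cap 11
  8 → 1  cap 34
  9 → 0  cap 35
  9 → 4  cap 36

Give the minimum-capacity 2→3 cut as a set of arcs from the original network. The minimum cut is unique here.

augment #1: 2→6→3 push 11
augment #2: 2→0→5→3 push 5
augment #3: 2→8→1→3 push 16
augment #4: 2→0→4→1→3 push 1
augment #5: 2→0→4→5→3 push 9
augment #6: 2→0→4→6→3 push 2
augment #7: 2→9→4→6→3 push 7
augment #8: 2→9→4→1→5→3 push 8
max flow = 59; residual-reachable set from 2 gives S-side
cut edges (S→T): {(1,3), (2,6), (4,6), (5,3)} total cap 59

Min-cut arcs: {(1,3), (2,6), (4,6), (5,3)} (total capacity 59)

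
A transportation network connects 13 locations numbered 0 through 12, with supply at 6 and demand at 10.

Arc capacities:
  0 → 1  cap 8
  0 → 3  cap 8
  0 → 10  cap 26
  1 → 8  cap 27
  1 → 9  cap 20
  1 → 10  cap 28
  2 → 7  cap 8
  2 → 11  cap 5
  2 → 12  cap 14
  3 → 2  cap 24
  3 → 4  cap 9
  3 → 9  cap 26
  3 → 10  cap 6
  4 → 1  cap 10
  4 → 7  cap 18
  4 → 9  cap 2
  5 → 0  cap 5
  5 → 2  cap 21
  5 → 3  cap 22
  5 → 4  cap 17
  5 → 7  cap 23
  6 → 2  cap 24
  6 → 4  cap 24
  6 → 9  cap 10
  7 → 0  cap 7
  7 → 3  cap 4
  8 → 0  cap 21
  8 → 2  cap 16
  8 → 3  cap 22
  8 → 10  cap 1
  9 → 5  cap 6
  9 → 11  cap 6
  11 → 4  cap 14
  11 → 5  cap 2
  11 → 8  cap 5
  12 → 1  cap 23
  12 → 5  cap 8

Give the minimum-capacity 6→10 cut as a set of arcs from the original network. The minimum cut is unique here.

Min-cut arcs: {(2,12), (3,10), (4,1), (5,0), (7,0), (11,8)} (total capacity 47)

augment #1: 6→4→1→10 push 10
augment #2: 6→2→7→0→10 push 7
augment #3: 6→2→7→3→10 push 1
augment #4: 6→2→11→8→10 push 1
augment #5: 6→2→12→1→10 push 14
augment #6: 6→4→7→3→10 push 3
augment #7: 6→9→5→0→10 push 5
augment #8: 6→9→5→3→10 push 1
augment #9: 6→2→11→5→3→10 push 1
augment #10: 6→9→11→8→0→10 push 4
max flow = 47; residual-reachable set from 6 gives S-side
cut edges (S→T): {(2,12), (3,10), (4,1), (5,0), (7,0), (11,8)} total cap 47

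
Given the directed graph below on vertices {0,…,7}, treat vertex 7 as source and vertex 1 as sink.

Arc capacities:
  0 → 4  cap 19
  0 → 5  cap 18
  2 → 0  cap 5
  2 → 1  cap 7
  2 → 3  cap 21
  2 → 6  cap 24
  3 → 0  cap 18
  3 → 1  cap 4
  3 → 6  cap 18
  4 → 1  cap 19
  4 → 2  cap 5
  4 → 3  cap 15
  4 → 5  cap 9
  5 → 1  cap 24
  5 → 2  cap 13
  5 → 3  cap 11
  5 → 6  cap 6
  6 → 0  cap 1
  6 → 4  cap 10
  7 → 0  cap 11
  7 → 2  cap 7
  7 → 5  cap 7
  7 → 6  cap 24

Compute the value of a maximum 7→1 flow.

augment #1: 7→2→1 bottleneck 7, total now 7
augment #2: 7→5→1 bottleneck 7, total now 14
augment #3: 7→0→4→1 bottleneck 11, total now 25
augment #4: 7→6→4→1 bottleneck 8, total now 33
augment #5: 7→6→0→5→1 bottleneck 1, total now 34
augment #6: 7→6→4→3→1 bottleneck 2, total now 36

Maximum flow value: 36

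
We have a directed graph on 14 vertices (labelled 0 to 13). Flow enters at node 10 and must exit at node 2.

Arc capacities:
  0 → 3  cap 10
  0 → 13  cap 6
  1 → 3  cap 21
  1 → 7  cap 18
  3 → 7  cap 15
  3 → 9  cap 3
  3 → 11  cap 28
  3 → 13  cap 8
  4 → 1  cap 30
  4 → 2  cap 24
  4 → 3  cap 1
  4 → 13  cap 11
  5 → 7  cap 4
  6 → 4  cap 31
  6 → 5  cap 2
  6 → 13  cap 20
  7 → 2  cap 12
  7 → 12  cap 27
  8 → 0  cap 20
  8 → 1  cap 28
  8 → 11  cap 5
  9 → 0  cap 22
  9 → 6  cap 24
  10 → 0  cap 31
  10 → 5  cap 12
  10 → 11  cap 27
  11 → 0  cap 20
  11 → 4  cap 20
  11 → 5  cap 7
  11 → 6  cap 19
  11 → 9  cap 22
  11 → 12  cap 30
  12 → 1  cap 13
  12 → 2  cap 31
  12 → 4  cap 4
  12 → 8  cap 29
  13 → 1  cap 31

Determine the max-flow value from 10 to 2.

Maximum flow value: 47

augment #1: 10→5→7→2 bottleneck 4, total now 4
augment #2: 10→11→4→2 bottleneck 20, total now 24
augment #3: 10→11→12→2 bottleneck 7, total now 31
augment #4: 10→0→3→7→2 bottleneck 8, total now 39
augment #5: 10→0→3→7→12→2 bottleneck 2, total now 41
augment #6: 10→0→13→1→7→12→2 bottleneck 6, total now 47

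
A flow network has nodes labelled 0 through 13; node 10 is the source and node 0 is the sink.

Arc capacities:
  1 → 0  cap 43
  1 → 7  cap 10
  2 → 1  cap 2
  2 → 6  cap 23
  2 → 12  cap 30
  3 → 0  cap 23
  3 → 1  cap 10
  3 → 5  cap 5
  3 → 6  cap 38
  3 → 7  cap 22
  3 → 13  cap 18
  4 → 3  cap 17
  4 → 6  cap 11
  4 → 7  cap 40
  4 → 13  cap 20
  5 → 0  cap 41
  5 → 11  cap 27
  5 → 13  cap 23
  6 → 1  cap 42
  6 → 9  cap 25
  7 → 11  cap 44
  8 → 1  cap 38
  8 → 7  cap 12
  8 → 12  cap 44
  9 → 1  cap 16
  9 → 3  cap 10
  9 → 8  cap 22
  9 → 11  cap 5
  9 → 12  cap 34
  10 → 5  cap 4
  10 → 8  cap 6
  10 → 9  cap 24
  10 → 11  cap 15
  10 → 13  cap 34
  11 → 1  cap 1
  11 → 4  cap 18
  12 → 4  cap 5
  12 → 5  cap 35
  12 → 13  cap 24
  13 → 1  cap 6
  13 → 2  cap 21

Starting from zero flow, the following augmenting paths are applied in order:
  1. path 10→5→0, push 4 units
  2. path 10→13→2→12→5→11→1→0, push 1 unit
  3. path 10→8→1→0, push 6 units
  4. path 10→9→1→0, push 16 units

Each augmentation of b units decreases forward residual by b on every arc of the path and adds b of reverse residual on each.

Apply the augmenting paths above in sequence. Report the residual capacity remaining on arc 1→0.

after path 1 (10→5→0, push 4): res(1,0)=43
after path 2 (10→13→2→12→5→11→1→0, push 1): res(1,0)=42
after path 3 (10→8→1→0, push 6): res(1,0)=36
after path 4 (10→9→1→0, push 16): res(1,0)=20

Residual capacity of (1,0): 20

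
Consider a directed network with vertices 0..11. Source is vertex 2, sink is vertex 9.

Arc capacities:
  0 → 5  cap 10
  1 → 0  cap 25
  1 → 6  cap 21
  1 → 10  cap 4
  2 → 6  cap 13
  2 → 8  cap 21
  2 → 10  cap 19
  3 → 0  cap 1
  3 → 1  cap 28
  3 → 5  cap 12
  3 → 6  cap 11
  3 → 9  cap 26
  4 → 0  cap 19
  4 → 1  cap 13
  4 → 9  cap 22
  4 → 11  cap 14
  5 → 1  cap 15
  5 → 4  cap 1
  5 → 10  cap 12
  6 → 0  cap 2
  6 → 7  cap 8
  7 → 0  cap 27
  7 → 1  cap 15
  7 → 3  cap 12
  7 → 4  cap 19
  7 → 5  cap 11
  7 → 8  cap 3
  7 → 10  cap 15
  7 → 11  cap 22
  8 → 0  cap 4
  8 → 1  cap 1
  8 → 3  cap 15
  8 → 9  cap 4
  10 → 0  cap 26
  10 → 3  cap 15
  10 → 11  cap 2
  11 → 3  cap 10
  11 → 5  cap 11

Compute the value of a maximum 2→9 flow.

augment #1: 2→8→9 bottleneck 4, total now 4
augment #2: 2→8→3→9 bottleneck 15, total now 19
augment #3: 2→10→3→9 bottleneck 11, total now 30
augment #4: 2→6→7→4→9 bottleneck 8, total now 38
augment #5: 2→6→0→5→4→9 bottleneck 1, total now 39

Maximum flow value: 39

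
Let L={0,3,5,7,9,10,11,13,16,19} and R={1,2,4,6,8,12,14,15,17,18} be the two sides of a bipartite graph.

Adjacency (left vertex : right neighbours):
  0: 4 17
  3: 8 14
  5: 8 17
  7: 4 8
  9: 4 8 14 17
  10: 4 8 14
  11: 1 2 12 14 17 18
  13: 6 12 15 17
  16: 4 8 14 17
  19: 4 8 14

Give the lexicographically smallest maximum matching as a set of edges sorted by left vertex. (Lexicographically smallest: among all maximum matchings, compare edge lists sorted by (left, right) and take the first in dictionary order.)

Lex-smallest maximum matching: {(0,4), (3,8), (5,17), (9,14), (11,1), (13,6)}

|M| = 6 (so the lex-smallest maximum matching has 6 edges)
process left vertices in ascending order; for each, take the smallest-labelled available neighbour that still permits 6 edges overall, or leave it unmatched if none does
lex-smallest matching: {0-4, 3-8, 5-17, 9-14, 11-1, 13-6}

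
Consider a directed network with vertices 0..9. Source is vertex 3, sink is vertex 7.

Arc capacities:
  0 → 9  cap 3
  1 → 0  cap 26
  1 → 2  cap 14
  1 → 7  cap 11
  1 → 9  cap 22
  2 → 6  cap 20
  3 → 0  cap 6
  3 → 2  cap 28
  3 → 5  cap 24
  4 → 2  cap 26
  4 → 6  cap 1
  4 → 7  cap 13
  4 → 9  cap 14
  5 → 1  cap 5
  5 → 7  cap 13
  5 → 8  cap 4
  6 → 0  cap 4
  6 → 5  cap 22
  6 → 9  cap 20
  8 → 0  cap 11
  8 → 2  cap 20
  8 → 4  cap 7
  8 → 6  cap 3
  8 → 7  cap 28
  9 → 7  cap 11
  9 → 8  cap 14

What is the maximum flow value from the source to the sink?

augment #1: 3→5→7 bottleneck 13, total now 13
augment #2: 3→0→9→7 bottleneck 3, total now 16
augment #3: 3→5→1→7 bottleneck 5, total now 21
augment #4: 3→5→8→7 bottleneck 4, total now 25
augment #5: 3→2→6→9→7 bottleneck 8, total now 33
augment #6: 3→2→6→9→8→7 bottleneck 12, total now 45

Maximum flow value: 45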